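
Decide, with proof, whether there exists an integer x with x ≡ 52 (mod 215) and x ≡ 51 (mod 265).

Reduce both congruences modulo 5, which divides 215 and 265: they say x ≡ 52 (mod 5) and x ≡ 51 (mod 5).
But 52 mod 5 = 2 while 51 mod 5 = 1, a contradiction.
Therefore no such x exists.

There is no such integer.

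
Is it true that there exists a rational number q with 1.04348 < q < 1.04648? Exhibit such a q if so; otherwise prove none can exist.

q = 23/22

Multiplying by 22: 22·1.04348 = 22.95656 and 22·1.04648 = 23.02256, so the integer 23 lies strictly between them.
Dividing back, 1.04348 < 23/22 < 1.04648, and 23/22 is rational.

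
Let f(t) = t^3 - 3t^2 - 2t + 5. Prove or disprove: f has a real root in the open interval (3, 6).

Such a root exists.

f(3) = -1 and f(6) = 101, which have opposite signs.
As a polynomial, f is continuous on every closed interval.
By the Intermediate Value Theorem f must vanish at some point of (3, 6).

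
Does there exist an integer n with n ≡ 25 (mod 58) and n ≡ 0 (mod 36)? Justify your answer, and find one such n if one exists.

There is no such integer.

Reduce both congruences modulo 2, which divides 58 and 36: they say n ≡ 25 (mod 2) and n ≡ 0 (mod 2).
These are incompatible: 25 − 0 = 25 is not divisible by 2.
So no integer satisfies both congruences.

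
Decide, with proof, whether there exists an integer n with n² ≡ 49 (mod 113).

n = 7

Take n = 7. Then 7² = 49, and since 0 ≤ 49 < 113 this is already reduced: 7² ≡ 49 (mod 113).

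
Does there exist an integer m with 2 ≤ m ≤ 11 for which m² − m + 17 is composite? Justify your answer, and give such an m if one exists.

The values for m = 2, 3, …, 11 are 19, 23, 29, 37, 47, 59, 73, 89, 107, 127, and each of these is prime.
So no value in the range makes the expression composite.

No, no such integer m in that range exists.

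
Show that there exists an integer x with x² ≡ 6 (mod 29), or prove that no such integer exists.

x = 8 works: 8² = 64, and 64 − 6 = 58 = 2·29.

x = 8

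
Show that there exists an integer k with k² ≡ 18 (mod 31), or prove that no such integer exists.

k = 24

Take k = 24. Then 24² = 576 = 18·31 + 18, so 24² ≡ 18 (mod 31).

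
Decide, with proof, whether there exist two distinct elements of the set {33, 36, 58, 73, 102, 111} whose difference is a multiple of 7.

Two integers differ by a multiple of 7 exactly when they have the same residue mod 7. The residues are 33↦5, 36↦1, 58↦2, 73↦3, 102↦4, 111↦6.
These 6 residues are pairwise different, hence no difference of two elements is divisible by 7.

No such pair exists.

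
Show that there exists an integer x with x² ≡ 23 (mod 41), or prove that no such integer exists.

Take x = 8. Then 8² = 64 = 1·41 + 23, so 8² ≡ 23 (mod 41).

x = 8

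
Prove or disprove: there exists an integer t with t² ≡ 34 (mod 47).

t = 38 works: 38² = 1444, and 1444 − 34 = 1410 = 30·47.

t = 38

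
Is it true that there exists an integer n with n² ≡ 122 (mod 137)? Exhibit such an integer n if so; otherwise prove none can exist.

n = 81

Take n = 81. Then 81² = 6561 = 47·137 + 122, so 81² ≡ 122 (mod 137).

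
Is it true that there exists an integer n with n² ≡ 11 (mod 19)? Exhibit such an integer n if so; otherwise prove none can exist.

n = 12

Take n = 12. Then 12² = 144 = 7·19 + 11, so 12² ≡ 11 (mod 19).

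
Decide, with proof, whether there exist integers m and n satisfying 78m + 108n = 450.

m = 3, n = 2

gcd(78, 108) = 6, and 6 divides 450, so integer solutions exist.
Dividing through by 6 reduces the equation to 13m + 18n = 75.
Euclidean algorithm: 18 = 1·13 + 5, 13 = 2·5 + 3, 5 = 1·3 + 2, 3 = 1·2 + 1, 2 = 2·1 + 0.
Back-substituting, 1 = 3 − 1·2 = 3 − (5 − 1·3) = −5 + 2·3 = −5 + 2·(13 − 2·5) = 2·13 − 5·5 = 2·13 − 5·(18 − 1·13) = −5·18 + 7·13; that is, 13·7 + 18·(-5) = 1.
Times 75: 13·525 + 18·(-375) = 75, so (525, -375) solves it.
Subtracting 29·18 from m and adding 29·13 to n gives the tidier solution (3, 2).
Indeed 78·3 + 108·2 = 234 + 216 = 450.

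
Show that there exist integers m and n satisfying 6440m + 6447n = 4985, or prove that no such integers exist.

Both 6440 and 6447 are divisible by gcd(6440, 6447) = 7, hence so is any combination 6440m + 6447n.
But 4985 = 7·712 + 1, so 7 ∤ 4985.
So the equation is unsolvable over ℤ.

No such integers exist.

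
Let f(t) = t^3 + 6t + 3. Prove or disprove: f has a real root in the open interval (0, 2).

f has no root in that interval.

f(0) = 3 and f(2) = 23, both positive.
The derivative f'(t) = 3t^2 + 6 is a quadratic with discriminant 0² − 4·3·6 = -72 < 0; it never vanishes, so it is always positive (sign of the leading coefficient).
Hence f is strictly increasing on ℝ, and in particular on [0, 2]. A strictly monotone function with same-sign endpoint values stays positive on the whole interval, so f has no zero in (0, 2).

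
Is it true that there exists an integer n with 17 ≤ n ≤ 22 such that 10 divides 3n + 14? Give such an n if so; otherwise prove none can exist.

Scanning upward from n = 17 gives 65, 68, 71, 74, 77, none divisible by 10. At n = 22 we get 3·22 + 14 = 80, and 80 = 10·8.

n = 22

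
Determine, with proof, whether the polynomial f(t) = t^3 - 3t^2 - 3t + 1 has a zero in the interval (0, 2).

f(0) = 1 and f(2) = -9, which have opposite signs.
f is continuous everywhere (it is a polynomial), in particular on [0, 2].
By the Intermediate Value Theorem, f takes the value 0 somewhere in the open interval.

Yes, f has a root in the interval.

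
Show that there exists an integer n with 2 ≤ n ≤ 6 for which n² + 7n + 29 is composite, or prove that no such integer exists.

The values for n = 2, 3, …, 6 are 47, 59, 73, 89, 107, and each of these is prime.
So no value in the range makes the expression composite.

No such integer n in that range exists.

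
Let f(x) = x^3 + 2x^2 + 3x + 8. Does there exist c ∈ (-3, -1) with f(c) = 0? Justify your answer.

f(-3) = -10 and f(-1) = 6, which have opposite signs.
Since f is a polynomial it is continuous on [-3, -1].
By the Intermediate Value Theorem, f takes the value 0 somewhere in the open interval.

Yes, such a c exists.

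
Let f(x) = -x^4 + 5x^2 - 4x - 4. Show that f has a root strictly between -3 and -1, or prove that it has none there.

f(-3) = -28 and f(-1) = 4, which have opposite signs.
As a polynomial, f is continuous on every closed interval.
By the Intermediate Value Theorem f must vanish at some point of (-3, -1).

Such a root exists.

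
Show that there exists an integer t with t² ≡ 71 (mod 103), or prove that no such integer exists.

No such integer exists.

Apply Euler's criterion with the prime 103: 71 is a quadratic residue iff 71^51 ≡ 1 (mod 103), and a non-residue iff it is ≡ −1.
Repeated squaring mod 103: 71^2 = 5041 ≡ 97; 71^4 ≡ 97² = 9409 ≡ 36; 71^8 ≡ 36² = 1296 ≡ 60; 71^16 ≡ 60² = 3600 ≡ 98; 71^32 ≡ 98² = 9604 ≡ 25.
Since 51 = 32 + 16 + 2 + 1, 71^51 ≡ 25 · 98 · 97 · 71; multiplying out mod 103: 25·98 = 2450 ≡ 81, then 81·97 = 7857 ≡ 29, then 29·71 = 2059 ≡ 102. Thus 71^51 ≡ 102 ≡ −1 (mod 103).
By Euler's criterion 71 is a quadratic non-residue mod 103: no t satisfies t² ≡ 71 (mod 103).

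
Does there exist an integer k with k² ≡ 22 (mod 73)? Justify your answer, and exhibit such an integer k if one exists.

73 is prime, so by Euler's criterion 22 is a square mod 73 iff 22^((73−1)/2) = 22^36 ≡ 1 (mod 73).
Repeated squaring mod 73: 22^2 = 484 ≡ 46; 22^4 ≡ 46² = 2116 ≡ 72; 22^8 ≡ 72² = 5184 ≡ 1; 22^16 ≡ 1² = 1 ≡ 1; 22^32 ≡ 1² = 1 ≡ 1.
Since 36 = 32 + 4, 22^36 ≡ 1 · 72; multiplying out mod 73: 1·72 = 72 ≡ 72. Thus 22^36 ≡ 72 ≡ −1 (mod 73).
By Euler's criterion 22 is a quadratic non-residue mod 73: no k satisfies k² ≡ 22 (mod 73).

There is no such integer.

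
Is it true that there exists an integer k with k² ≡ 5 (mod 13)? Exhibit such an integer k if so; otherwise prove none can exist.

Since (13 − k)² ≡ k² (mod 13), it suffices to square k = 0, 1, …, 6: the residues are 0, 1, 4, 9, 3, 12, 10.
So the quadratic residues mod 13 are {0, 1, 3, 4, 9, 10, 12}, and 5 is not among them.
Hence no integer k has k² ≡ 5 (mod 13).

No such integer exists.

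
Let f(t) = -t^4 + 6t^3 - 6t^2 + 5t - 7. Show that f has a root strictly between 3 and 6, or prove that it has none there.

Such a root exists.

f(3) = 35 and f(6) = -193, which have opposite signs.
Since f is a polynomial it is continuous on [3, 6].
By the Intermediate Value Theorem, f takes the value 0 somewhere in the open interval.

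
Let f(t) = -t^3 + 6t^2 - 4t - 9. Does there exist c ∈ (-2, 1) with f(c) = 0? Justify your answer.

f(-2) = 31 and f(1) = -8, which have opposite signs.
As a polynomial, f is continuous on every closed interval.
The Intermediate Value Theorem then guarantees some c ∈ (-2, 1) with f(c) = 0.

Yes, such a c exists.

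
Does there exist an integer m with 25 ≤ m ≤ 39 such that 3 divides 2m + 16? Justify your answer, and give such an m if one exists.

m = 25

m = 25 works, since 2·25 + 16 = 66 = 22·3.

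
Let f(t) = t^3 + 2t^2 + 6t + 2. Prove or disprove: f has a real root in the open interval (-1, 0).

f(-1) = -3 and f(0) = 2, which have opposite signs.
As a polynomial, f is continuous on every closed interval.
By the Intermediate Value Theorem, f takes the value 0 somewhere in the open interval.

Such a root exists.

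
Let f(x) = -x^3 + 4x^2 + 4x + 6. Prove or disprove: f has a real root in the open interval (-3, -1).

f(-3) = 57 and f(-1) = 7, both positive, so a sign-change argument is unavailable; we show f keeps this sign on the whole interval.
Substitute x = -1 − u, where 0 < u < 2 on the interval. Expanding, f(-1 − u) = u^3 + 7u^2 + 7u + 7.
All 4 nonzero coefficients of this polynomial in u are positive; hence for u > 0 the value is a sum of positive terms (the constant 7 among them).
So f is strictly positive on (-3, -1); no root exists in the interval.

No such root exists.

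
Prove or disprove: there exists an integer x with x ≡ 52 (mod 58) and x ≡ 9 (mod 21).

x = 1038

Since 58 and 21 share no common factor, CRT says the pair of congruences has a solution (unique mod 1218).
Any solution of the first congruence is x = 52 + 58t; substituting into the second, 58t ≡ 9 − 52 ≡ 20 (mod 21).
58 ≡ 16 (mod 21), so this reads 16t ≡ 20 (mod 21). Invert 16 mod 21 by the Euclidean algorithm: 21 = 1·16 + 5, 16 = 3·5 + 1, 5 = 5·1 + 0; back-substituting, 1 = 16 − 3·5 = 16 − 3·(21 − 1·16) = −3·21 + 4·16. Hence 16·4 ≡ 1, so 16⁻¹ ≡ 4 (mod 21).
Multiplying by 4: t ≡ 4·20 = 80 ≡ 17 (mod 21).
With t = 17: x = 52 + 58·17 = 1038.
Indeed 1038 ≡ 52 (mod 58) and 1038 ≡ 9 (mod 21).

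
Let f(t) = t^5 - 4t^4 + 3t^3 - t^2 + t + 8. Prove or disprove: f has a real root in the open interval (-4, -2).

f has no root in that interval.

The endpoint values f(-4) = -2252 and f(-2) = -118 are both negative. Claim: f(t) < 0 for every t in (-4, -2).
Shift to the endpoint -2: with t = -2 − u (0 < u < 2), one computes f(-2 − u) = -u^5 - 14u^4 - 75u^3 - 195u^2 - 249u - 118.
The nonzero coefficients here are all negative, so for u > 0 every term is negative (or zero), and the constant term -118 is strictly negative.
Therefore f(t) < 0 throughout (-4, -2), and f has no zero there.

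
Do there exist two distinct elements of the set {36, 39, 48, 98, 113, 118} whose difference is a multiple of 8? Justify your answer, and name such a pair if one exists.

Residues mod 8: 36↦4, 39↦7, 48↦0, 98↦2, 113↦1, 118↦6.
No residue repeats among the 6 elements, so no pair has difference ≡ 0 (mod 8).

No such pair exists.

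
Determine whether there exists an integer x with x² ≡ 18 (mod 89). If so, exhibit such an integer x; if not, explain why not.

Take x = 14. Then 14² = 196 = 2·89 + 18, so 14² ≡ 18 (mod 89).

x = 14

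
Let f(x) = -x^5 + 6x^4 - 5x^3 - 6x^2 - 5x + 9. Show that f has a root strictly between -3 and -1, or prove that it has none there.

No.

f(-3) = 834 and f(-1) = 20, both positive, so a sign-change argument is unavailable; we show f keeps this sign on the whole interval.
Shift to the endpoint -1: with x = -1 − u (0 < u < 2), one computes f(-1 − u) = u^5 + 11u^4 + 39u^3 + 55u^2 + 37u + 20.
The nonzero coefficients here are all positive, so for u > 0 every term is positive (or zero), and the constant term 20 is strictly positive.
So f is strictly positive on (-3, -1); no root exists in the interval.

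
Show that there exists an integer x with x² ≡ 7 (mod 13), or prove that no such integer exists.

Squares mod 13 repeat after x = 6 (as (−x)² = x²); for x = 0..6 they are 0, 1, 4, 9, 3, 12, 10.
So the quadratic residues mod 13 are {0, 1, 3, 4, 9, 10, 12}, and 7 is not among them.
Hence no integer x has x² ≡ 7 (mod 13).

No, no such integer exists.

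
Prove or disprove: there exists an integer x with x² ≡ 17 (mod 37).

There is no such integer.

37 is prime, so by Euler's criterion 17 is a square mod 37 iff 17^((37−1)/2) = 17^18 ≡ 1 (mod 37).
Squaring successively (mod 37): 17^2 = 289 ≡ 30; 17^4 ≡ 30² = 900 ≡ 12; 17^8 ≡ 12² = 144 ≡ 33; 17^16 ≡ 33² = 1089 ≡ 16.
Since 18 = 16 + 2, 17^18 ≡ 16 · 30; multiplying out mod 37: 16·30 = 480 ≡ 36. Thus 17^18 ≡ 36 ≡ −1 (mod 37).
By Euler's criterion 17 is a quadratic non-residue mod 37: no x satisfies x² ≡ 17 (mod 37).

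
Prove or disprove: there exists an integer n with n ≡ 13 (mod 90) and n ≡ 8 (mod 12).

No, no such integer exists.

gcd(90, 12) = 6. If n ≡ 13 (mod 90) and n ≡ 8 (mod 12), then n ≡ 13 (mod 6) and n ≡ 8 (mod 6).
However 13 ≡ 1 and 8 ≡ 2 (mod 6), and 1 ≠ 2.
So no integer satisfies both congruences.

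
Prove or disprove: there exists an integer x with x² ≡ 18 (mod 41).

x = 10 works: 10² = 100, and 100 − 18 = 82 = 2·41.

x = 10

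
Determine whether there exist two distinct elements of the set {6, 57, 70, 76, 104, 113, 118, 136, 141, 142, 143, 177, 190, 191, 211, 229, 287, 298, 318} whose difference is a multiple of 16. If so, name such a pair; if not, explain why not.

Yes: 6 and 70.

Reduce each element mod 16: 6↦6, 57↦9, 70↦6, 76↦12, 104↦8, 113↦1, 118↦6, 136↦8, 141↦13, 142↦14, 143↦15, 177↦1, 190↦14, 191↦15, 211↦3, 229↦5, 287↦15, 298↦10, 318↦14. The residue 6 repeats (at 6 and 70), and 70 − 6 = 64 = 4·16.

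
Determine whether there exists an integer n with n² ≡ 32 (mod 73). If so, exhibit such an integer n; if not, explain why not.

n = 18

n = 18 works: 18² = 324, and 324 − 32 = 292 = 4·73.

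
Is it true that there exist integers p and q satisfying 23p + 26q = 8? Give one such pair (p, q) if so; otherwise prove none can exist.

23 and 26 are coprime, so 23p + 26q ranges over all of ℤ.
Euclidean algorithm: 26 = 1·23 + 3, 23 = 7·3 + 2, 3 = 1·2 + 1, 2 = 2·1 + 0.
Unwinding: 1 = 3 − 1·2 = 3 − (23 − 7·3) = −23 + 8·3 = −23 + 8·(26 − 1·23) = 8·26 − 9·23, i.e. 23·(-9) + 26·8 = 1.
Times 8: 23·(-72) + 26·64 = 8, so (-72, 64) solves it.
The general solution is p = -72 + 26k, q = 64 − 23k; taking k = 3 gives the smaller pair p = 6, q = -5.
Indeed 23·6 + 26·(-5) = 138 − 130 = 8.

p = 6, q = -5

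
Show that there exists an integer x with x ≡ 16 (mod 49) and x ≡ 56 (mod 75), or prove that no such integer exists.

The moduli 49 and 75 are coprime, so by the Chinese Remainder Theorem a unique solution modulo 3675 exists.
Any solution of the first congruence is x = 16 + 49t; substituting into the second, 49t ≡ 56 − 16 ≡ 40 (mod 75).
Note 49·49 = 2401 ≡ 1 (mod 75) (as 2401 − 1 = 32·75), so 49⁻¹ ≡ 49.
Therefore t ≡ 49·40 = 1960 ≡ 10 (mod 75).
Taking t = 10 gives x = 16 + 49·10 = 506.
Verify: 506 = 10·49 + 16 and 506 = 6·75 + 56. ✓

x = 506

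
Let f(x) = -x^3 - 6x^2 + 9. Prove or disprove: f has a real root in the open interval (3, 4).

f(3) = -72 and f(4) = -151, both negative, so a sign-change argument is unavailable; we show f keeps this sign on the whole interval.
Substitute x = 3 + u, where 0 < u < 1 on the interval. Expanding, f(3 + u) = -u^3 - 15u^2 - 63u - 72.
The nonzero coefficients here are all negative, so for u > 0 every term is negative (or zero), and the constant term -72 is strictly negative.
Therefore f(x) < 0 throughout (3, 4), and f has no zero there.

No such root exists.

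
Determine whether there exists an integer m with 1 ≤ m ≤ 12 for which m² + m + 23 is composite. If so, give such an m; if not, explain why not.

m = 6

At m = 6: 6² + 6 + 23 = 65 = 5·13, which is composite.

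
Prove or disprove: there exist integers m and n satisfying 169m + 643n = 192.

169 and 643 are coprime, so 169m + 643n ranges over all of ℤ.
Run the Euclidean algorithm on 643 and 169: 643 = 3·169 + 136, 169 = 1·136 + 33, 136 = 4·33 + 4, 33 = 8·4 + 1, 4 = 4·1 + 0.
Back-substituting, 1 = 33 − 8·4 = 33 − 8·(136 − 4·33) = −8·136 + 33·33 = −8·136 + 33·(169 − 1·136) = 33·169 − 41·136 = 33·169 − 41·(643 − 3·169) = −41·643 + 156·169; that is, 169·156 + 643·(-41) = 1.
Scaling by 192 gives the particular solution (m, n) = (29952, -7872).
Shifting by a multiple of (643, −169) keeps it a solution: m = 29952 − 46·643 = 374, n = -7872 + 46·169 = -98.
Indeed 169·374 + 643·(-98) = 63206 − 63014 = 192.

m = 374, n = -98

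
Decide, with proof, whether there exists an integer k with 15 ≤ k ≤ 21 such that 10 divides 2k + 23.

The values of 2k + 23 for k = 15, 16, …, 21 are 53, 55, 57, 59, 61, 63, 65; reduced mod 10 these are 3, 5, 7, 9, 1, 3, 5.
The residue 0 does not occur, so no k in [15, 21] makes 2k + 23 a multiple of 10.

There is no such integer k in that range.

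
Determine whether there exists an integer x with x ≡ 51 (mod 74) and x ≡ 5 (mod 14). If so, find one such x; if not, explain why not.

x = 495

Here gcd(74, 14) = 2, and both 51 and 5 leave remainder 1 mod 2, so the system is consistent.
The integers ≡ 51 (mod 74) are 51, 125, 199, 273, 347, 421, 495, …; their remainders mod 14 are 9, 13, 3, 7, 11, 1, 5, so x = 495 is the first that is ≡ 5 (mod 14).
Verify: 495 = 6·74 + 51 and 495 = 35·14 + 5. ✓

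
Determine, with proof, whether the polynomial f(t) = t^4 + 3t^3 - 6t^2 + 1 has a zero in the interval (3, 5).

No such root exists.

f(3) = 109 and f(5) = 851, both positive, so a sign-change argument is unavailable; we show f keeps this sign on the whole interval.
Substitute t = 3 + u, where 0 < u < 2 on the interval. Expanding, f(3 + u) = u^4 + 15u^3 + 75u^2 + 153u + 109.
All 5 nonzero coefficients of this polynomial in u are positive; hence for u > 0 the value is a sum of positive terms (the constant 109 among them).
So f is strictly positive on (3, 5); no root exists in the interval.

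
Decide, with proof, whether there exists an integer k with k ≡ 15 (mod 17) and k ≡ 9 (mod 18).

gcd(17, 18) = 1, so the Chinese Remainder Theorem guarantees exactly one residue class mod 306 satisfying both.
Write k = 15 + 17t and require 15 + 17t ≡ 9 (mod 18), i.e. 17t ≡ 12 (mod 18).
To invert 17 modulo 18: 18 = 1·17 + 1, 17 = 17·1 + 0, and unwinding, 1 = 18 − 1·17. Thus 17⁻¹ ≡ -1 ≡ 17 (mod 18).
Therefore t ≡ 17·12 = 204 ≡ 6 (mod 18).
With t = 6: k = 15 + 17·6 = 117.
Indeed 117 ≡ 15 (mod 17) and 117 ≡ 9 (mod 18).

k = 117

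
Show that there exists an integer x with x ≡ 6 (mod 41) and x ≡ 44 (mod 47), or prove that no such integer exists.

gcd(41, 47) = 1, so the Chinese Remainder Theorem guarantees exactly one residue class mod 1927 satisfying both.
Any solution of the first congruence is x = 6 + 41t; substituting into the second, 41t ≡ 44 − 6 ≡ 38 (mod 47).
To invert 41 modulo 47: 47 = 1·41 + 6, 41 = 6·6 + 5, 6 = 1·5 + 1, 5 = 5·1 + 0, and unwinding, 1 = 6 − 1·5 = 6 − (41 − 6·6) = −41 + 7·6 = −41 + 7·(47 − 1·41) = 7·47 − 8·41. Thus 41⁻¹ ≡ -8 ≡ 39 (mod 47).
Therefore t ≡ 39·38 = 1482 ≡ 25 (mod 47).
With t = 25: x = 6 + 41·25 = 1031.
Verify: 1031 = 25·41 + 6 and 1031 = 21·47 + 44. ✓

x = 1031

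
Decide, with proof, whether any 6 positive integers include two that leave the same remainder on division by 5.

Yes, this is always true.

Partition the integers by their residue mod 5; there are 5 classes.
Since 6 > 5, two of the 6 integers must share a residue class by the pigeonhole principle; call them a and b.
So a and b have equal remainders mod 5, which is exactly what was to be shown.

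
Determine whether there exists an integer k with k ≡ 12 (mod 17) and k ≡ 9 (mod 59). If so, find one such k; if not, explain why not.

k = 658

The moduli 17 and 59 are coprime, so by the Chinese Remainder Theorem a unique solution modulo 1003 exists.
Any solution of the first congruence is k = 12 + 17t; substituting into the second, 17t ≡ 9 − 12 ≡ 56 (mod 59).
Note 17·7 = 119 ≡ 1 (mod 59) (as 119 − 1 = 2·59), so 17⁻¹ ≡ 7.
Multiplying by 7: t ≡ 7·56 = 392 ≡ 38 (mod 59).
Taking t = 38 gives k = 12 + 17·38 = 658.
Check: 658 mod 17 = 12, 658 mod 59 = 9. ✓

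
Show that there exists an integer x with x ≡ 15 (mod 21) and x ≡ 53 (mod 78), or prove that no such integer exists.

There is no such integer.

Reduce both congruences modulo 3, which divides 21 and 78: they say x ≡ 15 (mod 3) and x ≡ 53 (mod 3).
However 15 ≡ 0 and 53 ≡ 2 (mod 3), and 0 ≠ 2.
Hence the system has no solution.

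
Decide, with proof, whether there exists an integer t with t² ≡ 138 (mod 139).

No, no such integer exists.

139 is prime, so by Euler's criterion 138 is a square mod 139 iff 138^((139−1)/2) = 138^69 ≡ 1 (mod 139).
Squaring successively (mod 139): 138^2 = 19044 ≡ 1; 138^4 ≡ 1² = 1 ≡ 1; 138^8 ≡ 1² = 1 ≡ 1; 138^16 ≡ 1² = 1 ≡ 1; 138^32 ≡ 1² = 1 ≡ 1; 138^64 ≡ 1² = 1 ≡ 1.
Since 69 = 64 + 4 + 1, 138^69 ≡ 1 · 1 · 138; multiplying out mod 139: 1·1 = 1 ≡ 1, then 1·138 = 138 ≡ 138. Thus 138^69 ≡ 138 ≡ −1 (mod 139).
The value −1 means 138 is a non-residue modulo 139, so t² ≡ 138 (mod 139) is impossible.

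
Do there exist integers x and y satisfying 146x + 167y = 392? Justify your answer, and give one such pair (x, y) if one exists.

146 and 167 are coprime, so 146x + 167y ranges over all of ℤ.
Run the Euclidean algorithm on 167 and 146: 167 = 1·146 + 21, 146 = 6·21 + 20, 21 = 1·20 + 1, 20 = 20·1 + 0.
Unwinding: 1 = 21 − 1·20 = 21 − (146 − 6·21) = −146 + 7·21 = −146 + 7·(167 − 1·146) = 7·167 − 8·146, i.e. 146·(-8) + 167·7 = 1.
Multiplying through by 392: x = (-8)·392 = -3136, y = 7·392 = 2744 is a solution.
The general solution is x = -3136 + 167k, y = 2744 − 146k; taking k = 19 gives the smaller pair x = 37, y = -30.
Check: 146·37 + 167·(-30) = 5402 − 5010 = 392. ✓

x = 37, y = -30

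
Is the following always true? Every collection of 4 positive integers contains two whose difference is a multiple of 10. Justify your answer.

No; for instance {42, 43, 44, 45} is a counterexample.

Consider the 4 integers 42, 43, 44, 45. They lie in distinct residue classes modulo 10, since 4 ≤ 10.
Any two of them differ by at most 3 < 10 and by at least 1, so no difference is a multiple of 10.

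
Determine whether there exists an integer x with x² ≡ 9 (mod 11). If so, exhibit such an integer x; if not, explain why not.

x = 8

x = 8 works: 8² = 64, and 64 − 9 = 55 = 5·11.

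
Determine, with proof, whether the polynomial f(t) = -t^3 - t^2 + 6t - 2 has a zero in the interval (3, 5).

No such root exists.

f(3) = -20 and f(5) = -122, both negative, so a sign-change argument is unavailable; we show f keeps this sign on the whole interval.
Substitute t = 3 + u, where 0 < u < 2 on the interval. Expanding, f(3 + u) = -u^3 - 10u^2 - 27u - 20.
The nonzero coefficients here are all negative, so for u > 0 every term is negative (or zero), and the constant term -20 is strictly negative.
So f is strictly negative on (3, 5); no root exists in the interval.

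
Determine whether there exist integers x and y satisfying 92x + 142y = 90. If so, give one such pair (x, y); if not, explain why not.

x = 55, y = -35

gcd(92, 142) = 2, and 2 divides 90, so integer solutions exist.
Dividing through by 2 reduces the equation to 46x + 71y = 45.
Dividing repeatedly: 71 = 1·46 + 25, 46 = 1·25 + 21, 25 = 1·21 + 4, 21 = 5·4 + 1, 4 = 4·1 + 0.
Back-substituting, 1 = 21 − 5·4 = 21 − 5·(25 − 1·21) = −5·25 + 6·21 = −5·25 + 6·(46 − 1·25) = 6·46 − 11·25 = 6·46 − 11·(71 − 1·46) = −11·71 + 17·46; that is, 46·17 + 71·(-11) = 1.
Multiplying through by 45: x = 17·45 = 765, y = (-11)·45 = -495 is a solution.
Shifting by a multiple of (71, −46) keeps it a solution: x = 765 − 10·71 = 55, y = -495 + 10·46 = -35.
Check: 92·55 + 142·(-35) = 5060 − 4970 = 90. ✓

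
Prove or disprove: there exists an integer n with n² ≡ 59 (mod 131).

n = 94

n = 94 works: 94² = 8836, and 8836 − 59 = 8777 = 67·131.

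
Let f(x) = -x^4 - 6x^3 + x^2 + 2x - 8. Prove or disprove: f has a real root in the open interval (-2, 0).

f(-2) = 24 and f(0) = -8, which have opposite signs.
As a polynomial, f is continuous on every closed interval.
By the Intermediate Value Theorem, f takes the value 0 somewhere in the open interval.

Such a root exists.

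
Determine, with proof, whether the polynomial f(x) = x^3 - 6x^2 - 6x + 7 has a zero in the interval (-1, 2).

f(-1) = 6 and f(2) = -21, which have opposite signs.
As a polynomial, f is continuous on every closed interval.
By the Intermediate Value Theorem, f takes the value 0 somewhere in the open interval.

Yes, f has a root in the interval.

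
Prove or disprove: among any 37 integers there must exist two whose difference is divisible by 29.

Partition the integers by their residue mod 29; there are 29 classes.
Placing 37 integers into 29 classes, some class receives at least two — say a and b.
Then a ≡ b (mod 29), i.e. 29 ∣ (a − b).

True.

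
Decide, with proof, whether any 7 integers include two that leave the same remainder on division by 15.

No; for instance {13, 14, 15, 16, 17, 18, 19} is a counterexample.

Try 7 consecutive integers, 13, 14, …, 19. Their remainders mod 15 are 13, 14, 0, 1, 2, 3, 4 — pairwise different, as any 7 ≤ 15 consecutive integers have distinct residues.
Hence this collection has no pair with equal remainders mod 15, disproving the claim.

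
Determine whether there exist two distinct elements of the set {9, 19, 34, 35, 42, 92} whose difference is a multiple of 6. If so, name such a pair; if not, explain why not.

Reduce each element modulo 6: 9↦3, 19↦1, 34↦4, 35↦5, 42↦0, 92↦2.
All 6 residues are distinct, so no two elements differ by a multiple of 6.

No, no such pair exists.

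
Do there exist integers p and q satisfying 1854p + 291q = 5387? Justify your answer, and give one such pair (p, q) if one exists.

Any value of 1854p + 291q is a multiple of gcd(1854, 291) = 3.
But 5387 = 3·1795 + 2, so 3 ∤ 5387.
So the equation is unsolvable over ℤ.

No, no such integers exist.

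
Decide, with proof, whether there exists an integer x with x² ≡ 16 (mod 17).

x = 4

Take x = 4. Then 4² = 16, and since 0 ≤ 16 < 17 this is already reduced: 4² ≡ 16 (mod 17).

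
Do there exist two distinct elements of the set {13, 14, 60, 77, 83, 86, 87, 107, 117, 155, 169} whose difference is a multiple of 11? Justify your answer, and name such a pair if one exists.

Two integers differ by a multiple of 11 exactly when they have the same residue mod 11. The residues are 13↦2, 14↦3, 60↦5, 77↦0, 83↦6, 86↦9, 87↦10, 107↦8, 117↦7, 155↦1, 169↦4.
These 11 residues are pairwise different, hence no difference of two elements is divisible by 11.

There is no such pair.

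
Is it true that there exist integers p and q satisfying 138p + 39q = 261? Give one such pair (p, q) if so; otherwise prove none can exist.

p = 5, q = -11

Every value of 138p + 39q is a multiple of gcd(138, 39) = 3; since 3 ∣ 261, solutions exist.
Dividing through by 3 reduces the equation to 46p + 13q = 87.
Dividing repeatedly: 46 = 3·13 + 7, 13 = 1·7 + 6, 7 = 1·6 + 1, 6 = 6·1 + 0.
Back-substituting, 1 = 7 − 1·6 = 7 − (13 − 1·7) = −13 + 2·7 = −13 + 2·(46 − 3·13) = 2·46 − 7·13; that is, 46·2 + 13·(-7) = 1.
Scaling by 87 gives the particular solution (p, q) = (174, -609).
The general solution is p = 174 + 13k, q = -609 − 46k; taking k = -13 gives the smaller pair p = 5, q = -11.
Check: 138·5 + 39·(-11) = 690 − 429 = 261. ✓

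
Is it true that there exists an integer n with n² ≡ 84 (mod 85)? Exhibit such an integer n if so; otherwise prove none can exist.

n = 72

n = 72 works: 72² = 5184, and 5184 − 84 = 5100 = 60·85.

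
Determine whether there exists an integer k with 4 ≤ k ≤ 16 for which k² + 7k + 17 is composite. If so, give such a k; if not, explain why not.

k = 7

At k = 7: 7² + 7·7 + 17 = 115 = 5·23, which is composite.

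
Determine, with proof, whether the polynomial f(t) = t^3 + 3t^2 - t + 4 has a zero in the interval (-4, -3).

Yes, f has a root in the interval.

f(-4) = -8 and f(-3) = 7, which have opposite signs.
As a polynomial, f is continuous on every closed interval.
By the Intermediate Value Theorem, f takes the value 0 somewhere in the open interval.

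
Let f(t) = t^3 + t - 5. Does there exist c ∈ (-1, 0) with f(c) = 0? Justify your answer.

Evaluate at the endpoints: f(-1) = -7, f(0) = -5 — same sign (negative).
The derivative f'(t) = 3t^2 + 1 is a quadratic with discriminant 0² − 4·3·1 = -12 < 0; it never vanishes, so it is always positive (sign of the leading coefficient).
Hence f is strictly increasing on ℝ, and in particular on [-1, 0]. A strictly monotone function with same-sign endpoint values stays negative on the whole interval, so f has no zero in (-1, 0).

f has no root in that interval.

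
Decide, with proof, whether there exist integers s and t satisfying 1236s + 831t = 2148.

Every value of 1236s + 831t is a multiple of gcd(1236, 831) = 3; since 3 ∣ 2148, solutions exist.
Dividing through by 3 reduces the equation to 412s + 277t = 716.
Run the Euclidean algorithm on 412 and 277: 412 = 1·277 + 135, 277 = 2·135 + 7, 135 = 19·7 + 2, 7 = 3·2 + 1, 2 = 2·1 + 0.
Working back up the chain: 1 = 7 − 3·2 = 7 − 3·(135 − 19·7) = −3·135 + 58·7 = −3·135 + 58·(277 − 2·135) = 58·277 − 119·135 = 58·277 − 119·(412 − 1·277) = −119·412 + 177·277. So 412·(-119) + 277·177 = 1.
Times 716: 412·(-85204) + 277·126732 = 716, so (-85204, 126732) solves it.
The general solution is s = -85204 + 277k, t = 126732 − 412k; taking k = 308 gives the smaller pair s = 112, t = -164.
Indeed 1236·112 + 831·(-164) = 138432 − 136284 = 2148.

s = 112, t = -164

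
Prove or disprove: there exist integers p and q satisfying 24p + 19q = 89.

p = 14, q = -13

Since gcd(24, 19) = 1, every integer is an integer combination of 24 and 19.
Run the Euclidean algorithm on 24 and 19: 24 = 1·19 + 5, 19 = 3·5 + 4, 5 = 1·4 + 1, 4 = 4·1 + 0.
Back-substituting, 1 = 5 − 1·4 = 5 − (19 − 3·5) = −19 + 4·5 = −19 + 4·(24 − 1·19) = 4·24 − 5·19; that is, 24·4 + 19·(-5) = 1.
Scaling by 89 gives the particular solution (p, q) = (356, -445).
The general solution is p = 356 + 19k, q = -445 − 24k; taking k = -18 gives the smaller pair p = 14, q = -13.
Indeed 24·14 + 19·(-13) = 336 − 247 = 89.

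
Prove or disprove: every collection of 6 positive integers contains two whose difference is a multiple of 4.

There are exactly 4 possible remainders on division by 4.
With 6 integers and only 4 classes, the pigeonhole principle forces two of them, say a and b, into the same class.
Equal remainders mean a − b ≡ 0 (mod 4), so 4 divides their difference.

Yes, this is always true.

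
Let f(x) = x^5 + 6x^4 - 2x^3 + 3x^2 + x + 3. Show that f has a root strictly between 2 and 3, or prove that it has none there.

f(2) = 129 and f(3) = 708, both positive, so a sign-change argument is unavailable; we show f keeps this sign on the whole interval.
Shift to the endpoint 2: with x = 2 + u (0 < u < 1), one computes f(2 + u) = u^5 + 16u^4 + 86u^3 + 215u^2 + 261u + 129.
All 6 nonzero coefficients of this polynomial in u are positive; hence for u > 0 the value is a sum of positive terms (the constant 129 among them).
Therefore f(x) > 0 throughout (2, 3), and f has no zero there.

f has no root in that interval.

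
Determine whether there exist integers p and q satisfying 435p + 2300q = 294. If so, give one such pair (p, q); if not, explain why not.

Both 435 and 2300 are divisible by gcd(435, 2300) = 5, hence so is any combination 435p + 2300q.
But 294 is not a multiple of 5 (it leaves remainder 4).
So the equation is unsolvable over ℤ.

There are no such integers.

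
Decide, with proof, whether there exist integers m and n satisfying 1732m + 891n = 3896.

m = 29, n = -52

Since gcd(1732, 891) = 1, every integer is an integer combination of 1732 and 891.
Euclidean algorithm: 1732 = 1·891 + 841, 891 = 1·841 + 50, 841 = 16·50 + 41, 50 = 1·41 + 9, 41 = 4·9 + 5, 9 = 1·5 + 4, 5 = 1·4 + 1, 4 = 4·1 + 0.
Unwinding: 1 = 5 − 1·4 = 5 − (9 − 1·5) = −9 + 2·5 = −9 + 2·(41 − 4·9) = 2·41 − 9·9 = 2·41 − 9·(50 − 1·41) = −9·50 + 11·41 = −9·50 + 11·(841 − 16·50) = 11·841 − 185·50 = 11·841 − 185·(891 − 1·841) = −185·891 + 196·841 = −185·891 + 196·(1732 − 1·891) = 196·1732 − 381·891, i.e. 1732·196 + 891·(-381) = 1.
Multiplying through by 3896: m = 196·3896 = 763616, n = (-381)·3896 = -1484376 is a solution.
The general solution is m = 763616 + 891k, n = -1484376 − 1732k; taking k = -857 gives the smaller pair m = 29, n = -52.
Check: 1732·29 + 891·(-52) = 50228 − 46332 = 3896. ✓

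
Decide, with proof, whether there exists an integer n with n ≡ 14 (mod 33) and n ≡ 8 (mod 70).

The moduli 33 and 70 are coprime, so by the Chinese Remainder Theorem a unique solution modulo 2310 exists.
Any solution of the first congruence is n = 14 + 33t; substituting into the second, 33t ≡ 8 − 14 ≡ 64 (mod 70).
To invert 33 modulo 70: 70 = 2·33 + 4, 33 = 8·4 + 1, 4 = 4·1 + 0, and unwinding, 1 = 33 − 8·4 = 33 − 8·(70 − 2·33) = −8·70 + 17·33. Thus 33⁻¹ ≡ 17 (mod 70).
Therefore t ≡ 17·64 = 1088 ≡ 38 (mod 70).
With t = 38: n = 14 + 33·38 = 1268.
Indeed 1268 ≡ 14 (mod 33) and 1268 ≡ 8 (mod 70).

n = 1268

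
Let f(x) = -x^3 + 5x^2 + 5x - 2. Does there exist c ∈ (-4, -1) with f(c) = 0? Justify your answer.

Yes, f has a root in the interval.

f(-4) = 122 and f(-1) = -1, which have opposite signs.
Since f is a polynomial it is continuous on [-4, -1].
By the Intermediate Value Theorem f must vanish at some point of (-4, -1).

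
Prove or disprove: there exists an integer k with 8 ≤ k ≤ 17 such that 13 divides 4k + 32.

The values of 4k + 32 for k = 8, 9, …, 17 are 64, 68, 72, 76, 80, 84, 88, 92, 96, 100; reduced mod 13 these are 12, 3, 7, 11, 2, 6, 10, 1, 5, 9.
The residue 0 does not occur, so no k in [8, 17] makes 4k + 32 a multiple of 13.

No, no such integer k in that range exists.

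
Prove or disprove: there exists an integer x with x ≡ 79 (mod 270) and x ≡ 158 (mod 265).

Both moduli are multiples of 5 = gcd(270, 265), so any solution would satisfy x ≡ 79 and x ≡ 158 modulo 5 simultaneously.
However 79 ≡ 4 and 158 ≡ 3 (mod 5), and 4 ≠ 3.
So no integer satisfies both congruences.

No such integer exists.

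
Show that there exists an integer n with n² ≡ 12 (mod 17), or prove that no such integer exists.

No, no such integer exists.

Since (17 − n)² ≡ n² (mod 17), it suffices to square n = 0, 1, …, 8: the residues are 0, 1, 4, 9, 16, 8, 2, 15, 13.
The set of squares mod 17 is therefore {0, 1, 2, 4, 8, 9, 13, 15, 16}, which does not contain 12.
Therefore n² ≡ 12 (mod 17) has no solution.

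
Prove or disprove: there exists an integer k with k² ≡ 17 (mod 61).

61 is prime, so by Euler's criterion 17 is a square mod 61 iff 17^((61−1)/2) = 17^30 ≡ 1 (mod 61).
Squaring successively (mod 61): 17^2 = 289 ≡ 45; 17^4 ≡ 45² = 2025 ≡ 12; 17^8 ≡ 12² = 144 ≡ 22; 17^16 ≡ 22² = 484 ≡ 57.
Since 30 = 16 + 8 + 4 + 2, 17^30 ≡ 57 · 22 · 12 · 45; multiplying out mod 61: 57·22 = 1254 ≡ 34, then 34·12 = 408 ≡ 42, then 42·45 = 1890 ≡ 60. Thus 17^30 ≡ 60 ≡ −1 (mod 61).
The value −1 means 17 is a non-residue modulo 61, so k² ≡ 17 (mod 61) is impossible.

There is no such integer.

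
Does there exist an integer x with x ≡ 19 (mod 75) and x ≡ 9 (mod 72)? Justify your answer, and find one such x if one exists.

gcd(75, 72) = 3. If x ≡ 19 (mod 75) and x ≡ 9 (mod 72), then x ≡ 19 (mod 3) and x ≡ 9 (mod 3).
These are incompatible: 19 − 9 = 10 is not divisible by 3.
Hence the system has no solution.

There is no such integer.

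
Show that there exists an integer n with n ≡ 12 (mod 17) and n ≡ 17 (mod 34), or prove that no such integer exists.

Both moduli are multiples of 17 = gcd(17, 34), so any solution would satisfy n ≡ 12 and n ≡ 17 modulo 17 simultaneously.
These are incompatible: 12 − 17 = -5 is not divisible by 17.
Hence the system has no solution.

No, no such integer exists.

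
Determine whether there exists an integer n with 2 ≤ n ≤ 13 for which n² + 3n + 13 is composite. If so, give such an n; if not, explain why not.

n = 13

At n = 13: 13² + 3·13 + 13 = 221 = 13·17, which is composite.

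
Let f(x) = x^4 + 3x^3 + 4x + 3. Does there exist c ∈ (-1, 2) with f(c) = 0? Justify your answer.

f(-1) = -3 and f(2) = 51, which have opposite signs.
f is continuous everywhere (it is a polynomial), in particular on [-1, 2].
By the Intermediate Value Theorem f must vanish at some point of (-1, 2).

Yes, such a c exists.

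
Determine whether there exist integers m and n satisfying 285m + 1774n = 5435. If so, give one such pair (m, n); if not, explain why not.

Since gcd(285, 1774) = 1, every integer is an integer combination of 285 and 1774.
Dividing repeatedly: 1774 = 6·285 + 64, 285 = 4·64 + 29, 64 = 2·29 + 6, 29 = 4·6 + 5, 6 = 1·5 + 1, 5 = 5·1 + 0.
Back-substituting, 1 = 6 − 1·5 = 6 − (29 − 4·6) = −29 + 5·6 = −29 + 5·(64 − 2·29) = 5·64 − 11·29 = 5·64 − 11·(285 − 4·64) = −11·285 + 49·64 = −11·285 + 49·(1774 − 6·285) = 49·1774 − 305·285; that is, 285·(-305) + 1774·49 = 1.
Times 5435: 285·(-1657675) + 1774·266315 = 5435, so (-1657675, 266315) solves it.
Shifting by a multiple of (1774, −285) keeps it a solution: m = -1657675 + 935·1774 = 1015, n = 266315 − 935·285 = -160.
Indeed 285·1015 + 1774·(-160) = 289275 − 283840 = 5435.

m = 1015, n = -160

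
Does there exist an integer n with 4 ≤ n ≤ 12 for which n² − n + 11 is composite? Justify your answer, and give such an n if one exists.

At n = 11: 11² − 11 + 11 = 121 = 11·11, which is composite.

n = 11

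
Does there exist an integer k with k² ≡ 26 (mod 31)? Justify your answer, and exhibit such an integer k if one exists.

Apply Euler's criterion with the prime 31: 26 is a quadratic residue iff 26^15 ≡ 1 (mod 31), and a non-residue iff it is ≡ −1.
Repeated squaring mod 31: 26^2 = 676 ≡ 25; 26^4 ≡ 25² = 625 ≡ 5; 26^8 ≡ 5² = 25 ≡ 25.
Since 15 = 8 + 4 + 2 + 1, 26^15 ≡ 25 · 5 · 25 · 26; multiplying out mod 31: 25·5 = 125 ≡ 1, then 1·25 = 25 ≡ 25, then 25·26 = 650 ≡ 30. Thus 26^15 ≡ 30 ≡ −1 (mod 31).
The value −1 means 26 is a non-residue modulo 31, so k² ≡ 26 (mod 31) is impossible.

No, no such integer exists.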